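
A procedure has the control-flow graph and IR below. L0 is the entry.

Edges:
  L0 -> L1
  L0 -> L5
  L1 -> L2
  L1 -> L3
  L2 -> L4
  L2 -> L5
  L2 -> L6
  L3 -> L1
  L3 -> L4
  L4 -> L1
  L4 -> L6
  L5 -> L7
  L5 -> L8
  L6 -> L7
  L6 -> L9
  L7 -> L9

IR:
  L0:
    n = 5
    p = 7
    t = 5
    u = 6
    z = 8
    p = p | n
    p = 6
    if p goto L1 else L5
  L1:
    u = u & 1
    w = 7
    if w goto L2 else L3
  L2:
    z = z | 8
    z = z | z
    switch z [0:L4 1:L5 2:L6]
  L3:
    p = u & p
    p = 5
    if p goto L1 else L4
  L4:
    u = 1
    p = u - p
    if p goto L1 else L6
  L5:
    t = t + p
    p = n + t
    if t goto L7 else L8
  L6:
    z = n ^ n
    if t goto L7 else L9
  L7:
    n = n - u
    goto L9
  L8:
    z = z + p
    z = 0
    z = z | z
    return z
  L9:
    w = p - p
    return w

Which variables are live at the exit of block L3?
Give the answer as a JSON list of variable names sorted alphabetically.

Block summaries:
  L0: def={n,p,t,u,z} ue=∅
  L1: def={u,w} ue={u}
  L2: def={z} ue={z}
  L3: def={p} ue={p,u}
  L4: def={p,u} ue={p}
  L5: def={p,t} ue={n,p,t}
  L6: def={z} ue={n,t}
  L7: def={n} ue={n,u}
  L8: def={z} ue={p,z}
  L9: def={w} ue={p}

Backward fixpoint:
  L0 li=∅ lo={n,p,t,u,z}
  L1 li={n,p,t,u,z} lo={n,p,t,u,z}
  L2 li={n,p,t,u,z} lo={n,p,t,u,z}
  L3 li={n,p,t,u,z} lo={n,p,t,u,z}
  L4 li={n,p,t,z} lo={n,p,t,u,z}
  L5 li={n,p,t,u,z} lo={n,p,u,z}
  L6 li={n,p,t,u} lo={n,p,u}
  L7 li={n,p,u} lo={p}
  L8 li={p,z} lo=∅
  L9 li={p} lo=∅

live-out(L3) = ["n", "p", "t", "u", "z"]

Answer: ["n", "p", "t", "u", "z"]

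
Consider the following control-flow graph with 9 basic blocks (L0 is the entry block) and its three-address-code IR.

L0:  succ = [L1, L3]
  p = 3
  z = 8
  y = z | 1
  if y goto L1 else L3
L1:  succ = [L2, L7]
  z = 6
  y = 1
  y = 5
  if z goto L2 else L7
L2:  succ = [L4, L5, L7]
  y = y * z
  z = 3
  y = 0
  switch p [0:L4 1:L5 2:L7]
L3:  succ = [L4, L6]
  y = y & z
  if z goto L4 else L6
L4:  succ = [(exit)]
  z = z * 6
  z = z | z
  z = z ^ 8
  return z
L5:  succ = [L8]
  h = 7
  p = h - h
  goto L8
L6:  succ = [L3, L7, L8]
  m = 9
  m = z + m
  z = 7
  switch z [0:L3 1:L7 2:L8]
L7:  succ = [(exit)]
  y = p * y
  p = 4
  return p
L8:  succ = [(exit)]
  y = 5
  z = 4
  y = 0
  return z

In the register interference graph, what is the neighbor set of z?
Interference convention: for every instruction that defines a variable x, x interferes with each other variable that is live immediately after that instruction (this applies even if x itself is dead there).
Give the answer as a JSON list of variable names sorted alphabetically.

Per-block:
  L0: {p,y,z} / ∅
  L1: {y,z} / ∅
  L2: {y,z} / {p,y,z}
  L3: {y} / {y,z}
  L4: {z} / {z}
  L5: {h,p} / ∅
  L6: {m,z} / {z}
  L7: {p,y} / {p,y}
  L8: {y,z} / ∅

Liveness:
  L0: in=∅ out={p,y,z}
  L1: in={p} out={p,y,z}
  L2: in={p,y,z} out={p,y,z}
  L3: in={p,y,z} out={p,y,z}
  L4: in={z} out=∅
  L5: in=∅ out=∅
  L6: in={p,y,z} out={p,y,z}
  L7: in={p,y} out=∅
  L8: in=∅ out=∅

Interfere edges:
  h: ∅
  m: {p,y,z}
  p: {m,y,z}
  y: {m,p,z}
  z: {m,p,y}

N(z) = ["m", "p", "y"]

Answer: ["m", "p", "y"]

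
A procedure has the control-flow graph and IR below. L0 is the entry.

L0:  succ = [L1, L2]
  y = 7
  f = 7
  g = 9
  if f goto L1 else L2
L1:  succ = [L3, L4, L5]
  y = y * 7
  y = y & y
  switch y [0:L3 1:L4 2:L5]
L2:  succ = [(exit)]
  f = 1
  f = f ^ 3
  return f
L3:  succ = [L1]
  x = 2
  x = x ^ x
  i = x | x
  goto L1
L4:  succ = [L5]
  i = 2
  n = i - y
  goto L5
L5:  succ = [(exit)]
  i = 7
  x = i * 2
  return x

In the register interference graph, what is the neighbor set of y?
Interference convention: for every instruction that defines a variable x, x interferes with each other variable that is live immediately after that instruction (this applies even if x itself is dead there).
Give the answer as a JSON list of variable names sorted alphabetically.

Answer: ["f", "g", "i", "x"]

Analysis:
Per-block:
  L0 def {f,g,y} use ∅
  L1 def {y} use {y}
  L2 def {f} use ∅
  L3 def {i,x} use ∅
  L4 def {i,n} use {y}
  L5 def {i,x} use ∅

Backward fixpoint:
  live L0: ∅→{y}
  live L1: {y}→{y}
  live L2: ∅→∅
  live L3: {y}→{y}
  live L4: {y}→∅
  live L5: ∅→∅

Interfere edges:
  f↔{g,y}
  g↔{f,y}
  i↔{y}
  n↔∅
  x↔{y}
  y↔{f,g,i,x}

N(y) = ["f", "g", "i", "x"]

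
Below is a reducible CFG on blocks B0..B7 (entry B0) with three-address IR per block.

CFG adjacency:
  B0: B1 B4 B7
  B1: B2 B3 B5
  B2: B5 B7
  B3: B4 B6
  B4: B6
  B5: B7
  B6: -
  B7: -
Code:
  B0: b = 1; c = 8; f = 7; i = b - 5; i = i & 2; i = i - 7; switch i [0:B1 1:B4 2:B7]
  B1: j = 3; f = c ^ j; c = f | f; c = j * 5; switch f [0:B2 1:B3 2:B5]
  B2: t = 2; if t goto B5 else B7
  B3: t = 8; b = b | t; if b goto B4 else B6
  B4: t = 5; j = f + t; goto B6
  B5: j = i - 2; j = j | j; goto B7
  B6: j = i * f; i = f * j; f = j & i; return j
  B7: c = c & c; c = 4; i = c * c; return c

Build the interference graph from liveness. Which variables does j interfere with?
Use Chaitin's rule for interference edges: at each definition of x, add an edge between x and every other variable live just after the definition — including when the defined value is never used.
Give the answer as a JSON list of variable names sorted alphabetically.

Answer: ["b", "c", "f", "i"]

Working:
def/use:
  B0: {b,c,f,i} / ∅
  B1: {c,f,j} / {c}
  B2: {t} / ∅
  B3: {b,t} / {b}
  B4: {j,t} / {f}
  B5: {j} / {i}
  B6: {f,i,j} / {f,i}
  B7: {c,i} / {c}

Backward fixpoint:
  live B0: ∅→{b,c,f,i}
  live B1: {b,c,i}→{b,c,f,i}
  live B2: {c,i}→{c,i}
  live B3: {b,f,i}→{f,i}
  live B4: {f,i}→{f,i}
  live B5: {c,i}→{c}
  live B6: {f,i}→∅
  live B7: {c}→∅

Conflict graph:
  b — {c,f,i,j,t}
  c — {b,f,i,j,t}
  f — {b,c,i,j,t}
  i — {b,c,f,j,t}
  j — {b,c,f,i}
  t — {b,c,f,i}

N(j) = ["b", "c", "f", "i"]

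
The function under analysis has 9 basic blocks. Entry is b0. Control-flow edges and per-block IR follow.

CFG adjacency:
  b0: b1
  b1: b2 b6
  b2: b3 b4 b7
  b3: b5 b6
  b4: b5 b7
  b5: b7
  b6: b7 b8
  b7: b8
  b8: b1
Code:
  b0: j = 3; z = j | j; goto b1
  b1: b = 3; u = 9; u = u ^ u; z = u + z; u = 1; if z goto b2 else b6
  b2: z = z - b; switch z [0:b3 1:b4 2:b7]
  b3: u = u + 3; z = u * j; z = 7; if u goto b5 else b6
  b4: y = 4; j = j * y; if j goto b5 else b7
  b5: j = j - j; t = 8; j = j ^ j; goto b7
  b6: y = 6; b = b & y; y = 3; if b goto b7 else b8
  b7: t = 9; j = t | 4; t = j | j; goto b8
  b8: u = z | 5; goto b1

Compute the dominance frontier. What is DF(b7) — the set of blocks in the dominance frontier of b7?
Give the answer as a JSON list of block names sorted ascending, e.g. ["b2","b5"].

idom tree: b1←b0 b2←b1 b3←b2 b4←b2 b5←b2 b6←b1 b7←b1 b8←b1
Join-block Dom:
  b1: preds {b0,b8}: {b0} ∩ {b0,b1,b8} = {b0}; idom=b0
  b5: preds {b3,b4}: {b0,b1,b2,b3} ∩ {b0,b1,b2,b4} = {b0,b1,b2}; idom=b2
  b6: preds {b1,b3}: {b0,b1} ∩ {b0,b1,b2,b3} = {b0,b1}; idom=b1
  b7: preds {b2,b4,b5,b6}: {b0,b1,b2} ∩ {b0,b1,b2,b4} ∩ {b0,b1,b2,b5} ∩ {b0,b1,b6} = {b0,b1}; idom=b1
  b8: preds {b6,b7}: {b0,b1,b6} ∩ {b0,b1,b7} = {b0,b1}; idom=b1

Frontier:
  join b1 pred b0: · stop@b0
  join b1 pred b8: b8→b1 stop@b0
  join b5 pred b3: b3 stop@b2
  join b5 pred b4: b4 stop@b2
  join b6 pred b1: · stop@b1
  join b6 pred b3: b3→b2 stop@b1
  join b7 pred b2: b2 stop@b1
  join b7 pred b4: b4→b2 stop@b1
  join b7 pred b5: b5→b2 stop@b1
  join b7 pred b6: b6 stop@b1
  join b8 pred b6: b6 stop@b1
  join b8 pred b7: b7 stop@b1
  b0: DF=∅
  b1: DF={b1}
  b2: DF={b6,b7}
  b3: DF={b5,b6}
  b4: DF={b5,b7}
  b5: DF={b7}
  b6: DF={b7,b8}
  b7: DF={b8}
  b8: DF={b1}

DF(b7) = ["b8"]

Answer: ["b8"]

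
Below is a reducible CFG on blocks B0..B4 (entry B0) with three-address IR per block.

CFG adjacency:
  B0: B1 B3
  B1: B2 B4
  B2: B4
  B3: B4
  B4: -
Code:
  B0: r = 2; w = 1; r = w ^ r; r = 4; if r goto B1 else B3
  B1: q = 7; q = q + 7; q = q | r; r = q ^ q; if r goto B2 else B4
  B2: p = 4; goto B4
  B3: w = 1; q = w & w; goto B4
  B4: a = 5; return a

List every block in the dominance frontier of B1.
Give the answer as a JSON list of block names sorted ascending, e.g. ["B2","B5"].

idom tree: B1←B0 B2←B1 B3←B0 B4←B0
Dom∩ at merges:
  B4: preds {B1,B2,B3}: {B0,B1} ∩ {B0,B1,B2} ∩ {B0,B3} = {B0}; idom=B0

DF walk-up:
  B4←B1: walk B1 to B0
  B4←B2: walk B2→B1 to B0
  B4←B3: walk B3 to B0
  DF(B0)=∅
  DF(B1)={B4}
  DF(B2)={B4}
  DF(B3)={B4}
  DF(B4)=∅

DF(B1) = ["B4"]

Answer: ["B4"]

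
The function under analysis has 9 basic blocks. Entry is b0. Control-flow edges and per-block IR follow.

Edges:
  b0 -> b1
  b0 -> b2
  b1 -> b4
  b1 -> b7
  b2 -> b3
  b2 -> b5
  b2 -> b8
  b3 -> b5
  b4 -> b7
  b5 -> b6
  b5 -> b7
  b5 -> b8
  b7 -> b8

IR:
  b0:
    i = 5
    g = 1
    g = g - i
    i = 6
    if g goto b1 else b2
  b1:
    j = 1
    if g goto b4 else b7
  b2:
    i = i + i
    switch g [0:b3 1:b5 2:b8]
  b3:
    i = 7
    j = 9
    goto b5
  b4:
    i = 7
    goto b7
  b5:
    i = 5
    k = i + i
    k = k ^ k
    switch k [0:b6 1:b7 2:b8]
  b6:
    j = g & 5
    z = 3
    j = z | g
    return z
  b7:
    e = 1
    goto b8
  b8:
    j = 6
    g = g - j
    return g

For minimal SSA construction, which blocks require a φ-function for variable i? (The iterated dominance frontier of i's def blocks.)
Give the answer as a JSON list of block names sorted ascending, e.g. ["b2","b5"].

Answer: ["b5", "b7", "b8"]

Derivation:
idom tree: b1←b0 b2←b0 b3←b2 b4←b1 b5←b2 b6←b5 b7←b0 b8←b0
Join-block Dom:
  b5: preds {b2,b3}: {b0,b2} ∩ {b0,b2,b3} = {b0,b2}; idom=b2
  b7: preds {b1,b4,b5}: {b0,b1} ∩ {b0,b1,b4} ∩ {b0,b2,b5} = {b0}; idom=b0
  b8: preds {b2,b5,b7}: {b0,b2} ∩ {b0,b2,b5} ∩ {b0,b7} = {b0}; idom=b0

DF derivation:
  b5←b2: walk · to b2
  b5←b3: walk b3 to b2
  b7←b1: walk b1 to b0
  b7←b4: walk b4→b1 to b0
  b7←b5: walk b5→b2 to b0
  b8←b2: walk b2 to b0
  b8←b5: walk b5→b2 to b0
  b8←b7: walk b7 to b0
  b0: DF=∅
  b1: DF={b7}
  b2: DF={b7,b8}
  b3: DF={b5}
  b4: DF={b7}
  b5: DF={b7,b8}
  b6: DF=∅
  b7: DF={b8}
  b8: DF=∅

φ for i: defs {b0,b2,b3,b4,b5}
  DF⁺ = {b5,b7,b8}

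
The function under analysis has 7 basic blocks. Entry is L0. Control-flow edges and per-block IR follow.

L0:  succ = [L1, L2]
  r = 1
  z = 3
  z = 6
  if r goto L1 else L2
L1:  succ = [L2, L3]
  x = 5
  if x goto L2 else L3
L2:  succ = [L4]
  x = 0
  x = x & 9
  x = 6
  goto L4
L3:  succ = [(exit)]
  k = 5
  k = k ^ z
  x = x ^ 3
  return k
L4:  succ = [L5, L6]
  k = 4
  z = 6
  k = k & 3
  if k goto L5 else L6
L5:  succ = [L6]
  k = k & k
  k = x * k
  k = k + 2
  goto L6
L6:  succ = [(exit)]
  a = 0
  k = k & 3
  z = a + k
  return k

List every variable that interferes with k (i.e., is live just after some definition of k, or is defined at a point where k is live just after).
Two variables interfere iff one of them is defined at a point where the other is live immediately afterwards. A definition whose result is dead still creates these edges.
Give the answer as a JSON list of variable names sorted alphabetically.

Block summaries:
  L0: def={r,z} ue=∅
  L1: def={x} ue=∅
  L2: def={x} ue=∅
  L3: def={k,x} ue={x,z}
  L4: def={k,z} ue=∅
  L5: def={k} ue={k,x}
  L6: def={a,k,z} ue={k}

Backward fixpoint:
  L0 li=∅ lo={z}
  L1 li={z} lo={x,z}
  L2 li=∅ lo={x}
  L3 li={x,z} lo=∅
  L4 li={x} lo={k,x}
  L5 li={k,x} lo={k}
  L6 li={k} lo=∅

Interfere edges:
  a↔{k}
  k↔{a,x,z}
  r↔{z}
  x↔{k,z}
  z↔{k,r,x}

N(k) = ["a", "x", "z"]

Answer: ["a", "x", "z"]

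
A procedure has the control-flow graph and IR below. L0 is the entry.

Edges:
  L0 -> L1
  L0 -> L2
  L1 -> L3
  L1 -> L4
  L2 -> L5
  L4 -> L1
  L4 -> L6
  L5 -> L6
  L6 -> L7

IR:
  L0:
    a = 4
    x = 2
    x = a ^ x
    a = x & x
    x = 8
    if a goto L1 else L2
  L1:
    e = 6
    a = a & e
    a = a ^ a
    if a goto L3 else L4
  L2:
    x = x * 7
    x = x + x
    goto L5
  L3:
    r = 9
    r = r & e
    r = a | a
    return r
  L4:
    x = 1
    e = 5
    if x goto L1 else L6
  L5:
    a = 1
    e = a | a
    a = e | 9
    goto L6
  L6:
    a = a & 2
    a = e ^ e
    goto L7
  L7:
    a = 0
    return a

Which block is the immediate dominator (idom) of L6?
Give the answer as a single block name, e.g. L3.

Answer: L0

Analysis:
idom tree: L1←L0 L2←L0 L3←L1 L4←L1 L5←L2 L6←L0 L7←L6
Dom∩ at merges:
  L1: preds {L0,L4}: {L0} ∩ {L0,L1,L4} = {L0}; idom=L0
  L6: preds {L4,L5}: {L0,L1,L4} ∩ {L0,L2,L5} = {L0}; idom=L0

idom(L6) = L0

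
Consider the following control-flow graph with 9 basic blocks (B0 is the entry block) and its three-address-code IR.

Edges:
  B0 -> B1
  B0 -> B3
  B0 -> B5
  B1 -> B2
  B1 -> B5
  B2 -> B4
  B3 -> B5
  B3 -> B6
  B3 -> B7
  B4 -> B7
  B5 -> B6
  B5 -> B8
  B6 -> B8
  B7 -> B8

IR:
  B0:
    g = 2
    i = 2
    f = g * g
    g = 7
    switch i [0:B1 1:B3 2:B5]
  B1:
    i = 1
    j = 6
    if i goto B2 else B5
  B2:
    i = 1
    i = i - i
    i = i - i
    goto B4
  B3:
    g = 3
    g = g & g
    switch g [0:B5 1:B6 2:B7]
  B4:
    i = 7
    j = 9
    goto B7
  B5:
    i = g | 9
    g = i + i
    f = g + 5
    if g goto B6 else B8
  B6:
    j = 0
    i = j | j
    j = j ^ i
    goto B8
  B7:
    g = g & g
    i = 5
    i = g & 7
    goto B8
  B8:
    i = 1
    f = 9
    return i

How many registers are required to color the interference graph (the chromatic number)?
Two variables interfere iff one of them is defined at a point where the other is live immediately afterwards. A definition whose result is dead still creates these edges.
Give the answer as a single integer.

def/use:
  B0 def {f,g,i} use ∅
  B1 def {i,j} use ∅
  B2 def {i} use ∅
  B3 def {g} use ∅
  B4 def {i,j} use ∅
  B5 def {f,g,i} use {g}
  B6 def {i,j} use ∅
  B7 def {g,i} use {g}
  B8 def {f,i} use ∅

Liveness:
  B0: in=∅ out={g}
  B1: in={g} out={g}
  B2: in={g} out={g}
  B3: in=∅ out={g}
  B4: in={g} out={g}
  B5: in={g} out=∅
  B6: in=∅ out=∅
  B7: in={g} out=∅
  B8: in=∅ out=∅

Conflict graph:
  f: {g,i}
  g: {f,i,j}
  i: {f,g,j}
  j: {g,i}

Chromatic number:
  clique {f,g,i} ⇒ need ≥ 3
  assign f→r2 g→r0 i→r1 j→r2 — no edge inside a register ⇒ χ ≤ 3
  χ = 3

Answer: 3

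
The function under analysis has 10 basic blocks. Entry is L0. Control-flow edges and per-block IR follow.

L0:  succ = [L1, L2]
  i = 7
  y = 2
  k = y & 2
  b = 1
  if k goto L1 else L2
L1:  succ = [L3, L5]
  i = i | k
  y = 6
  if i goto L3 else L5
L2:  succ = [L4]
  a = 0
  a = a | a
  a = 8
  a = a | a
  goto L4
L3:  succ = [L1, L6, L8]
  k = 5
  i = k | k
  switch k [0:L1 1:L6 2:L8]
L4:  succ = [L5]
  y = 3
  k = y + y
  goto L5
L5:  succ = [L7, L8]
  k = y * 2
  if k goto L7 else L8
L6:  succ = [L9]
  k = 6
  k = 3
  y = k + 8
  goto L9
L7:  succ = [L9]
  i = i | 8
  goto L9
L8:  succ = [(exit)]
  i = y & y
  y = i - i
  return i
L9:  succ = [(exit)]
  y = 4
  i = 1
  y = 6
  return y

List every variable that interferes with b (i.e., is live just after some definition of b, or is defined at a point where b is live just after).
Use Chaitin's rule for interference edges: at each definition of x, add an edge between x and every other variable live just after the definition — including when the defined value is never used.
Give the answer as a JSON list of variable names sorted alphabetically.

Answer: ["i", "k"]

Derivation:
def/use:
  L0 def {b,i,k,y} use ∅
  L1 def {i,y} use {i,k}
  L2 def {a} use ∅
  L3 def {i,k} use ∅
  L4 def {k,y} use ∅
  L5 def {k} use {y}
  L6 def {k,y} use ∅
  L7 def {i} use {i}
  L8 def {i,y} use {y}
  L9 def {i,y} use ∅

Live sets:
  L0 li=∅ lo={i,k}
  L1 li={i,k} lo={i,y}
  L2 li={i} lo={i}
  L3 li={y} lo={i,k,y}
  L4 li={i} lo={i,y}
  L5 li={i,y} lo={i,y}
  L6 li=∅ lo=∅
  L7 li={i} lo=∅
  L8 li={y} lo=∅
  L9 li=∅ lo=∅

Interfere edges:
  a: {i}
  b: {i,k}
  i: {a,b,k,y}
  k: {b,i,y}
  y: {i,k}

N(b) = ["i", "k"]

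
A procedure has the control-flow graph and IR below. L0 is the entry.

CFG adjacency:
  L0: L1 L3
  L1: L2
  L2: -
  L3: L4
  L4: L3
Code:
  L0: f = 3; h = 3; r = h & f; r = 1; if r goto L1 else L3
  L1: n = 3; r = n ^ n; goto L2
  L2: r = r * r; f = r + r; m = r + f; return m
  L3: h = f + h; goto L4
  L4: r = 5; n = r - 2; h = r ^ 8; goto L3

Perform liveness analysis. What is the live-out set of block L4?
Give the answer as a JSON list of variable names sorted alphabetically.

Block summaries:
  L0: {f,h,r} / ∅
  L1: {n,r} / ∅
  L2: {f,m,r} / {r}
  L3: {h} / {f,h}
  L4: {h,n,r} / ∅

Backward fixpoint:
  L0 li=∅ lo={f,h}
  L1 li=∅ lo={r}
  L2 li={r} lo=∅
  L3 li={f,h} lo={f}
  L4 li={f} lo={f,h}

live-out(L4) = ["f", "h"]

Answer: ["f", "h"]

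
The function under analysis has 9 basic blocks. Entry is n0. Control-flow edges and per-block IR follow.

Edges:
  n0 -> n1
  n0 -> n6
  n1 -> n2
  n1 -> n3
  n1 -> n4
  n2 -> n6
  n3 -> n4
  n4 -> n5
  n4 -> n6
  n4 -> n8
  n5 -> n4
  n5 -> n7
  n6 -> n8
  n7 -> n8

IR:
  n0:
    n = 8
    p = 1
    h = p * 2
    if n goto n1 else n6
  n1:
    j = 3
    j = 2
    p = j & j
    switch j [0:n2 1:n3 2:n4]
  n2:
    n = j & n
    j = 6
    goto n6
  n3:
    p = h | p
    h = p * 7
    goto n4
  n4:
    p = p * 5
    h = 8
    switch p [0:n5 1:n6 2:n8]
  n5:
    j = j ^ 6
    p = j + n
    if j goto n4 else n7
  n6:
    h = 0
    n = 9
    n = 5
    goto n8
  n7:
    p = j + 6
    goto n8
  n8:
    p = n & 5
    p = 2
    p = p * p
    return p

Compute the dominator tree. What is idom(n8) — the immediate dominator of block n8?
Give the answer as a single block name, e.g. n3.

idom tree: n1←n0 n2←n1 n3←n1 n4←n1 n5←n4 n6←n0 n7←n5 n8←n0
Dom at joins:
  n4: preds {n1,n3,n5}: {n0,n1} ∩ {n0,n1,n3} ∩ {n0,n1,n4,n5} = {n0,n1}; idom=n1
  n6: preds {n0,n2,n4}: {n0} ∩ {n0,n1,n2} ∩ {n0,n1,n4} = {n0}; idom=n0
  n8: preds {n4,n6,n7}: {n0,n1,n4} ∩ {n0,n6} ∩ {n0,n1,n4,n5,n7} = {n0}; idom=n0

idom(n8) = n0

Answer: n0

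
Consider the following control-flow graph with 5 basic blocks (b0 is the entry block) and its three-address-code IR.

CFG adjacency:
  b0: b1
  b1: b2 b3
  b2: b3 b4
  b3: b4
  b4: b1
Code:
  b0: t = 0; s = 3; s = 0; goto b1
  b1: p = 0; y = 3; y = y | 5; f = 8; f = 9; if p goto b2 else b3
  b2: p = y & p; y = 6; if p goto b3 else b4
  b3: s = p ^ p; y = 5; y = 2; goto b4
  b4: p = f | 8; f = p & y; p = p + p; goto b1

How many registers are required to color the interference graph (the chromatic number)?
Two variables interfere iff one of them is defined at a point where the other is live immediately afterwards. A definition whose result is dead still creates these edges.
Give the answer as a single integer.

Answer: 3

Working:
Per-block:
  b0: {s,t} / ∅
  b1: {f,p,y} / ∅
  b2: {p,y} / {p,y}
  b3: {s,y} / {p}
  b4: {f,p} / {f,y}

Backward fixpoint:
  live b0: ∅→∅
  live b1: ∅→{f,p,y}
  live b2: {f,p,y}→{f,p,y}
  live b3: {f,p}→{f,y}
  live b4: {f,y}→∅

Conflict graph:
  f↔{p,s,y}
  p↔{f,y}
  s↔{f}
  t↔∅
  y↔{f,p}

Colouring:
  clique {f,p,y} ⇒ need ≥ 3
  3-colouring: r0={f,t}  r1={p,s}  r2={y}
  χ = 3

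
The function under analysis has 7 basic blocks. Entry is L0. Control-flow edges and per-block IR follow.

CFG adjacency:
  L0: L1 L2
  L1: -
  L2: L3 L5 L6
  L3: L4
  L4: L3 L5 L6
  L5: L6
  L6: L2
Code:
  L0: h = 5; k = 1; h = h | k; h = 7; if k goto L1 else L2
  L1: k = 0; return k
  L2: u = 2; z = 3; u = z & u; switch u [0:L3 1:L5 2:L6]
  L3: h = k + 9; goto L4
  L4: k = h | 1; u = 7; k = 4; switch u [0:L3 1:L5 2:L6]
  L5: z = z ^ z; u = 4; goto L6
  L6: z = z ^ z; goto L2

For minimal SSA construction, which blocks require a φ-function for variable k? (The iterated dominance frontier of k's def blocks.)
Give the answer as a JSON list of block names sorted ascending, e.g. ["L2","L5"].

Answer: ["L2", "L3", "L5", "L6"]

Derivation:
idom tree: L1←L0 L2←L0 L3←L2 L4←L3 L5←L2 L6←L2
Dom∩ at merges:
  L2: preds {L0,L6}: {L0} ∩ {L0,L2,L6} = {L0}; idom=L0
  L3: preds {L2,L4}: {L0,L2} ∩ {L0,L2,L3,L4} = {L0,L2}; idom=L2
  L5: preds {L2,L4}: {L0,L2} ∩ {L0,L2,L3,L4} = {L0,L2}; idom=L2
  L6: preds {L2,L4,L5}: {L0,L2} ∩ {L0,L2,L3,L4} ∩ {L0,L2,L5} = {L0,L2}; idom=L2

Frontier:
  join L2 pred L0: · stop@L0
  join L2 pred L6: L6→L2 stop@L0
  join L3 pred L2: · stop@L2
  join L3 pred L4: L4→L3 stop@L2
  join L5 pred L2: · stop@L2
  join L5 pred L4: L4→L3 stop@L2
  join L6 pred L2: · stop@L2
  join L6 pred L4: L4→L3 stop@L2
  join L6 pred L5: L5 stop@L2
  DF(L0)=∅
  DF(L1)=∅
  DF(L2)={L2}
  DF(L3)={L3,L5,L6}
  DF(L4)={L3,L5,L6}
  DF(L5)={L6}
  DF(L6)={L2}

φ for k: defs {L0,L1,L4}
  DF⁺ = {L2,L3,L5,L6}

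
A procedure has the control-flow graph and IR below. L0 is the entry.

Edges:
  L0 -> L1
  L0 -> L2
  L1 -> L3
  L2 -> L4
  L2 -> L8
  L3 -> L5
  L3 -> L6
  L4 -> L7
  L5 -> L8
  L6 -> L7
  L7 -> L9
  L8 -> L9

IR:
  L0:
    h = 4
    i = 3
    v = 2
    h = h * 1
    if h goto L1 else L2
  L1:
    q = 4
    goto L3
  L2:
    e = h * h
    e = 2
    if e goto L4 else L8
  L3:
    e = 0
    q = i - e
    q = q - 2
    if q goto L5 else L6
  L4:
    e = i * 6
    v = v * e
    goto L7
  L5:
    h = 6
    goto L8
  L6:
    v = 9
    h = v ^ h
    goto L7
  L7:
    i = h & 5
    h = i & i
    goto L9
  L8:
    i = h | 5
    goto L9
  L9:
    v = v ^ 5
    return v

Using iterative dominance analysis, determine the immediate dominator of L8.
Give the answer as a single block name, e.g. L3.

idom tree: L1←L0 L2←L0 L3←L1 L4←L2 L5←L3 L6←L3 L7←L0 L8←L0 L9←L0
Join-block Dom:
  L7: preds {L4,L6}: {L0,L2,L4} ∩ {L0,L1,L3,L6} = {L0}; idom=L0
  L8: preds {L2,L5}: {L0,L2} ∩ {L0,L1,L3,L5} = {L0}; idom=L0
  L9: preds {L7,L8}: {L0,L7} ∩ {L0,L8} = {L0}; idom=L0

idom(L8) = L0

Answer: L0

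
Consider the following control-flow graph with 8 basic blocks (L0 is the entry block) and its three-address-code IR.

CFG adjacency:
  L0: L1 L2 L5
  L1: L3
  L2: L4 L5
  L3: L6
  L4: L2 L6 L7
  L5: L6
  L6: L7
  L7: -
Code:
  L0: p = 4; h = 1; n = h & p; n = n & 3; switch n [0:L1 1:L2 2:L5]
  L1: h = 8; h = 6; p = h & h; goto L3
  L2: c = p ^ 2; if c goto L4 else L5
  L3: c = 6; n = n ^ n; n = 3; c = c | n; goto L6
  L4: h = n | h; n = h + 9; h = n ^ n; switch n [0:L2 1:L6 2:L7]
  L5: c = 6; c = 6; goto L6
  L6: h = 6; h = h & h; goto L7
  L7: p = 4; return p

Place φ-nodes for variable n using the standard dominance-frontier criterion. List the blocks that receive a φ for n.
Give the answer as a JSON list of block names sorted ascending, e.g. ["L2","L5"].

idom tree: L1←L0 L2←L0 L3←L1 L4←L2 L5←L0 L6←L0 L7←L0
Dom at joins:
  L2: preds {L0,L4}: {L0} ∩ {L0,L2,L4} = {L0}; idom=L0
  L5: preds {L0,L2}: {L0} ∩ {L0,L2} = {L0}; idom=L0
  L6: preds {L3,L4,L5}: {L0,L1,L3} ∩ {L0,L2,L4} ∩ {L0,L5} = {L0}; idom=L0
  L7: preds {L4,L6}: {L0,L2,L4} ∩ {L0,L6} = {L0}; idom=L0

DF derivation:
  join L2 pred L0: · stop@L0
  join L2 pred L4: L4→L2 stop@L0
  join L5 pred L0: · stop@L0
  join L5 pred L2: L2 stop@L0
  join L6 pred L3: L3→L1 stop@L0
  join L6 pred L4: L4→L2 stop@L0
  join L6 pred L5: L5 stop@L0
  join L7 pred L4: L4→L2 stop@L0
  join L7 pred L6: L6 stop@L0
  L0: DF=∅
  L1: DF={L6}
  L2: DF={L2,L5,L6,L7}
  L3: DF={L6}
  L4: DF={L2,L6,L7}
  L5: DF={L6}
  L6: DF={L7}
  L7: DF=∅

φ for n: defs {L0,L3,L4}
  DF⁺ = {L2,L5,L6,L7}

Answer: ["L2", "L5", "L6", "L7"]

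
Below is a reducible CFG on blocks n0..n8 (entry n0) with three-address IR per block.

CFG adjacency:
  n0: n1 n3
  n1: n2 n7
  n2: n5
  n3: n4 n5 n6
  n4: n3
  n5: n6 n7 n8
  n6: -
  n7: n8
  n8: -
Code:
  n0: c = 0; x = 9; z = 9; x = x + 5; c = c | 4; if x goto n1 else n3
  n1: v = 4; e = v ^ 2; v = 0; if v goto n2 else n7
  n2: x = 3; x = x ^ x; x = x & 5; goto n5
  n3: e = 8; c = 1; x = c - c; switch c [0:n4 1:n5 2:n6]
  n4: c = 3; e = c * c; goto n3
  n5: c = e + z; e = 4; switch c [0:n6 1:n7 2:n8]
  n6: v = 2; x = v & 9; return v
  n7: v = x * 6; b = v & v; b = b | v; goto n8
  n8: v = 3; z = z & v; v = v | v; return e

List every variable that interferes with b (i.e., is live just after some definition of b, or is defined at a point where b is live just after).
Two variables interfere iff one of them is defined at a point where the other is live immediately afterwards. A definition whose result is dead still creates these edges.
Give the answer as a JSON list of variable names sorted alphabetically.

Answer: ["e", "v", "z"]

Analysis:
def/use:
  n0: def={c,x,z} ue=∅
  n1: def={e,v} ue=∅
  n2: def={x} ue=∅
  n3: def={c,e,x} ue=∅
  n4: def={c,e} ue=∅
  n5: def={c,e} ue={e,z}
  n6: def={v,x} ue=∅
  n7: def={b,v} ue={x}
  n8: def={v,z} ue={e,z}

Live sets:
  n0: in=∅ out={x,z}
  n1: in={x,z} out={e,x,z}
  n2: in={e,z} out={e,x,z}
  n3: in={z} out={e,x,z}
  n4: in={z} out={z}
  n5: in={e,x,z} out={e,x,z}
  n6: in=∅ out=∅
  n7: in={e,x,z} out={e,z}
  n8: in={e,z} out=∅

Conflict graph:
  b — {e,v,z}
  c — {e,x,z}
  e — {b,c,v,x,z}
  v — {b,e,x,z}
  x — {c,e,v,z}
  z — {b,c,e,v,x}

N(b) = ["e", "v", "z"]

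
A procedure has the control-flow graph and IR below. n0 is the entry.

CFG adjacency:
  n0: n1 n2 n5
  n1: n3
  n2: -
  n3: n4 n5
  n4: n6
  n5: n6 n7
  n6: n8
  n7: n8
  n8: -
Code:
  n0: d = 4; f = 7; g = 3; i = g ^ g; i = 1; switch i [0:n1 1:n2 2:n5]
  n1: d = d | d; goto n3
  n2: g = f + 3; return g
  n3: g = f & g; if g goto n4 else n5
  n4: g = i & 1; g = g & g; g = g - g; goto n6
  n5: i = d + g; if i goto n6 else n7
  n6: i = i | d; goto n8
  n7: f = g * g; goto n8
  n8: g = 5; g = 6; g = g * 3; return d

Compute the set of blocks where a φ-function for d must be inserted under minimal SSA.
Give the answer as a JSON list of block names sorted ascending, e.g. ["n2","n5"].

Answer: ["n5", "n6", "n8"]

Derivation:
idom tree: n1←n0 n2←n0 n3←n1 n4←n3 n5←n0 n6←n0 n7←n5 n8←n0
Dom∩ at merges:
  n5: preds {n0,n3}: {n0} ∩ {n0,n1,n3} = {n0}; idom=n0
  n6: preds {n4,n5}: {n0,n1,n3,n4} ∩ {n0,n5} = {n0}; idom=n0
  n8: preds {n6,n7}: {n0,n6} ∩ {n0,n5,n7} = {n0}; idom=n0

DF derivation:
  n5←n0: walk · to n0
  n5←n3: walk n3→n1 to n0
  n6←n4: walk n4→n3→n1 to n0
  n6←n5: walk n5 to n0
  n8←n6: walk n6 to n0
  n8←n7: walk n7→n5 to n0
  n0 → ∅
  n1 → {n5,n6}
  n2 → ∅
  n3 → {n5,n6}
  n4 → {n6}
  n5 → {n6,n8}
  n6 → {n8}
  n7 → {n8}
  n8 → ∅

φ for d: defs {n0,n1}
  DF⁺ = {n5,n6,n8}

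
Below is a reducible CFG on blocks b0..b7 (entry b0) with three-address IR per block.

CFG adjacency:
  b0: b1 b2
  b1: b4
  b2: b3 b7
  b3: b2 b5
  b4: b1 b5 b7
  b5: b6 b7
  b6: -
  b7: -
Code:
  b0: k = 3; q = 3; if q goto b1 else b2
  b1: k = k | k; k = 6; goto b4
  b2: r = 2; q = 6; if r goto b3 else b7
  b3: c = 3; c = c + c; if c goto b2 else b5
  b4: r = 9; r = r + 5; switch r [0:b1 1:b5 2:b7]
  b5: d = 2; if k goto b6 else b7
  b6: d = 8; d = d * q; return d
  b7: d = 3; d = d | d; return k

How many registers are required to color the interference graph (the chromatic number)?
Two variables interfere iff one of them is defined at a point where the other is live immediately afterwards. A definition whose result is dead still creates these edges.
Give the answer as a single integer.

Answer: 3

Working:
def/use:
  b0: def={k,q} ue=∅
  b1: def={k} ue={k}
  b2: def={q,r} ue=∅
  b3: def={c} ue=∅
  b4: def={r} ue=∅
  b5: def={d} ue={k}
  b6: def={d} ue={q}
  b7: def={d} ue={k}

Backward fixpoint:
  live b0: ∅→{k,q}
  live b1: {k,q}→{k,q}
  live b2: {k}→{k,q}
  live b3: {k,q}→{k,q}
  live b4: {k,q}→{k,q}
  live b5: {k,q}→{k,q}
  live b6: {q}→∅
  live b7: {k}→∅

Interference:
  c — {k,q}
  d — {k,q}
  k — {c,d,q,r}
  q — {c,d,k,r}
  r — {k,q}

Registers:
  {c,k,q} pairwise interfere (3-clique) ⇒ χ ≥ 3
  3-colouring: R0={k}  R1={q}  R2={c,d,r}
  χ = 3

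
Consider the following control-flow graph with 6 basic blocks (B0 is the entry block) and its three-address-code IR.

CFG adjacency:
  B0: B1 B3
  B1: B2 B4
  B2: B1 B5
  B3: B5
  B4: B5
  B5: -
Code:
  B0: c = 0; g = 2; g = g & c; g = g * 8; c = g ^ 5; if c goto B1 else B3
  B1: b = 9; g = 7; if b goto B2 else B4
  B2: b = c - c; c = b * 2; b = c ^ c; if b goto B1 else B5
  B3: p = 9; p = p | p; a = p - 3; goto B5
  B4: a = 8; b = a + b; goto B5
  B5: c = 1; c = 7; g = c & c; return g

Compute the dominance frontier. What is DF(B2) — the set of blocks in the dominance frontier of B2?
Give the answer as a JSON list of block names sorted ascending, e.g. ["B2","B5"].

Answer: ["B1", "B5"]

Derivation:
idom tree: B1←B0 B2←B1 B3←B0 B4←B1 B5←B0
Join-block Dom:
  B1: preds {B0,B2}: {B0} ∩ {B0,B1,B2} = {B0}; idom=B0
  B5: preds {B2,B3,B4}: {B0,B1,B2} ∩ {B0,B3} ∩ {B0,B1,B4} = {B0}; idom=B0

DF derivation:
  B1←B0: walk · to B0
  B1←B2: walk B2→B1 to B0
  B5←B2: walk B2→B1 to B0
  B5←B3: walk B3 to B0
  B5←B4: walk B4→B1 to B0
  DF(B0)=∅
  DF(B1)={B1,B5}
  DF(B2)={B1,B5}
  DF(B3)={B5}
  DF(B4)={B5}
  DF(B5)=∅

DF(B2) = ["B1", "B5"]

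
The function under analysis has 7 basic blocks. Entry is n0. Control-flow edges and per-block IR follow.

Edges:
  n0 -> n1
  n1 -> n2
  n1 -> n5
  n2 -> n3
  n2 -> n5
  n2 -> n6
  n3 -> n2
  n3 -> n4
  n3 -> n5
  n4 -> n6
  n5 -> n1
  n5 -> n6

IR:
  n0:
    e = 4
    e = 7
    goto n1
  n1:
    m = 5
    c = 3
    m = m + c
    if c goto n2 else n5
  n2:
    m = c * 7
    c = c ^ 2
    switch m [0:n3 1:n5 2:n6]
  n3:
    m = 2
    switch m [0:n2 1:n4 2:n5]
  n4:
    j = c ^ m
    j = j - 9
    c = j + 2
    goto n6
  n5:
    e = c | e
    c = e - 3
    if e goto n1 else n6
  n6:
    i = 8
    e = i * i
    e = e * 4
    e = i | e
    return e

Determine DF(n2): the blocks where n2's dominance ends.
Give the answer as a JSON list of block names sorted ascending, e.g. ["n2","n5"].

idom tree: n1←n0 n2←n1 n3←n2 n4←n3 n5←n1 n6←n1
Dom∩ at merges:
  n1: preds {n0,n5}: {n0} ∩ {n0,n1,n5} = {n0}; idom=n0
  n2: preds {n1,n3}: {n0,n1} ∩ {n0,n1,n2,n3} = {n0,n1}; idom=n1
  n5: preds {n1,n2,n3}: {n0,n1} ∩ {n0,n1,n2} ∩ {n0,n1,n2,n3} = {n0,n1}; idom=n1
  n6: preds {n2,n4,n5}: {n0,n1,n2} ∩ {n0,n1,n2,n3,n4} ∩ {n0,n1,n5} = {n0,n1}; idom=n1

Frontier:
  n1←n0: walk · to n0
  n1←n5: walk n5→n1 to n0
  n2←n1: walk · to n1
  n2←n3: walk n3→n2 to n1
  n5←n1: walk · to n1
  n5←n2: walk n2 to n1
  n5←n3: walk n3→n2 to n1
  n6←n2: walk n2 to n1
  n6←n4: walk n4→n3→n2 to n1
  n6←n5: walk n5 to n1
  n0: DF=∅
  n1: DF={n1}
  n2: DF={n2,n5,n6}
  n3: DF={n2,n5,n6}
  n4: DF={n6}
  n5: DF={n1,n6}
  n6: DF=∅

DF(n2) = ["n2", "n5", "n6"]

Answer: ["n2", "n5", "n6"]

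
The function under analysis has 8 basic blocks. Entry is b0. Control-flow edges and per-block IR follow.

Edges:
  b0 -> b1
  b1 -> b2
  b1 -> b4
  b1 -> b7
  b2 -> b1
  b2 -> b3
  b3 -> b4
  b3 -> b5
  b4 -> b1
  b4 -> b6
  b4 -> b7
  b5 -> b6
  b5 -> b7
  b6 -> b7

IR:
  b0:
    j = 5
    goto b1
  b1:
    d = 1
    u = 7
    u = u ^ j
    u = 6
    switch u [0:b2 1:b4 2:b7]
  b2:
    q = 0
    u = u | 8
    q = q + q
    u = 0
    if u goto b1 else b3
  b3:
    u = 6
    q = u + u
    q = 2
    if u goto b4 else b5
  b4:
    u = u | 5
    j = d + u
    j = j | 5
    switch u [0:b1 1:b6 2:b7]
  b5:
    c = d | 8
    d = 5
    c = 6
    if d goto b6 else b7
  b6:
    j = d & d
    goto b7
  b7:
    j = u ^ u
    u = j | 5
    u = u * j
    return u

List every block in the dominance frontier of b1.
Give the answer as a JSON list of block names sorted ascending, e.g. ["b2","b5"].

Answer: ["b1"]

Analysis:
idom tree: b1←b0 b2←b1 b3←b2 b4←b1 b5←b3 b6←b1 b7←b1
Join-block Dom:
  b1: preds {b0,b2,b4}: {b0} ∩ {b0,b1,b2} ∩ {b0,b1,b4} = {b0}; idom=b0
  b4: preds {b1,b3}: {b0,b1} ∩ {b0,b1,b2,b3} = {b0,b1}; idom=b1
  b6: preds {b4,b5}: {b0,b1,b4} ∩ {b0,b1,b2,b3,b5} = {b0,b1}; idom=b1
  b7: preds {b1,b4,b5,b6}: {b0,b1} ∩ {b0,b1,b4} ∩ {b0,b1,b2,b3,b5} ∩ {b0,b1,b6} = {b0,b1}; idom=b1

Frontier:
  join b1 pred b0: · stop@b0
  join b1 pred b2: b2→b1 stop@b0
  join b1 pred b4: b4→b1 stop@b0
  join b4 pred b1: · stop@b1
  join b4 pred b3: b3→b2 stop@b1
  join b6 pred b4: b4 stop@b1
  join b6 pred b5: b5→b3→b2 stop@b1
  join b7 pred b1: · stop@b1
  join b7 pred b4: b4 stop@b1
  join b7 pred b5: b5→b3→b2 stop@b1
  join b7 pred b6: b6 stop@b1
  DF(b0)=∅
  DF(b1)={b1}
  DF(b2)={b1,b4,b6,b7}
  DF(b3)={b4,b6,b7}
  DF(b4)={b1,b6,b7}
  DF(b5)={b6,b7}
  DF(b6)={b7}
  DF(b7)=∅

DF(b1) = ["b1"]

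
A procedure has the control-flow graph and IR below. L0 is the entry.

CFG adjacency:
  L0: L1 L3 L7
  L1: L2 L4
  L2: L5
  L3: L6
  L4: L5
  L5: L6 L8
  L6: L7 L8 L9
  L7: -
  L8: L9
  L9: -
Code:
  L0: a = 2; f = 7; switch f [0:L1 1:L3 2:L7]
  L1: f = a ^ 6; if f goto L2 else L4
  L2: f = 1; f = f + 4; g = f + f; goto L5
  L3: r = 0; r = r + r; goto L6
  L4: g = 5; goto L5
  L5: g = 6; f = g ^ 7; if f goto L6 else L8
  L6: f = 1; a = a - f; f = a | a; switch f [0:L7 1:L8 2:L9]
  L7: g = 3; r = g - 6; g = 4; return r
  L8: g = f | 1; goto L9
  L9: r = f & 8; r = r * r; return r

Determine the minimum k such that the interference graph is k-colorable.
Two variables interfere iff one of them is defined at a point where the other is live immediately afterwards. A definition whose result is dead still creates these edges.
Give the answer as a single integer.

Block summaries:
  L0: def={a,f} ue=∅
  L1: def={f} ue={a}
  L2: def={f,g} ue=∅
  L3: def={r} ue=∅
  L4: def={g} ue=∅
  L5: def={f,g} ue=∅
  L6: def={a,f} ue={a}
  L7: def={g,r} ue=∅
  L8: def={g} ue={f}
  L9: def={r} ue={f}

Liveness:
  L0 li=∅ lo={a}
  L1 li={a} lo={a}
  L2 li={a} lo={a}
  L3 li={a} lo={a}
  L4 li={a} lo={a}
  L5 li={a} lo={a,f}
  L6 li={a} lo={f}
  L7 li=∅ lo=∅
  L8 li={f} lo={f}
  L9 li={f} lo=∅

Conflict graph:
  a: {f,g,r}
  f: {a,g}
  g: {a,f,r}
  r: {a,g}

Registers:
  {a,f,g} pairwise interfere (3-clique) ⇒ χ ≥ 3
  3-colouring: r0={a}  r1={g}  r2={f,r}
  χ = 3

Answer: 3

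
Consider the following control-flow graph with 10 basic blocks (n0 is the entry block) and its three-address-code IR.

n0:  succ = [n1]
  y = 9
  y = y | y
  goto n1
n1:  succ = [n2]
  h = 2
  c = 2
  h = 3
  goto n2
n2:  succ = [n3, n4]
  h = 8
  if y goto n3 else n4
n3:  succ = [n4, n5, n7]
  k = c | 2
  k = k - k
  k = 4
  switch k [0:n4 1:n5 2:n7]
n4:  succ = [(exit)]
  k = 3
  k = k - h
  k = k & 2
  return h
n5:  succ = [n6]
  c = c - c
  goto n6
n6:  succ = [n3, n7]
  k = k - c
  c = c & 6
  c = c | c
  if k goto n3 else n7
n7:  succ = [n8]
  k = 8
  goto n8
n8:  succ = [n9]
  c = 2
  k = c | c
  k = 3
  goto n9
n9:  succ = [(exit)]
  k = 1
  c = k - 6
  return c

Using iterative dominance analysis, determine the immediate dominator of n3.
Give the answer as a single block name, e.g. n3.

Answer: n2

Analysis:
idom tree: n1←n0 n2←n1 n3←n2 n4←n2 n5←n3 n6←n5 n7←n3 n8←n7 n9←n8
Dom∩ at merges:
  n3: preds {n2,n6}: {n0,n1,n2} ∩ {n0,n1,n2,n3,n5,n6} = {n0,n1,n2}; idom=n2
  n4: preds {n2,n3}: {n0,n1,n2} ∩ {n0,n1,n2,n3} = {n0,n1,n2}; idom=n2
  n7: preds {n3,n6}: {n0,n1,n2,n3} ∩ {n0,n1,n2,n3,n5,n6} = {n0,n1,n2,n3}; idom=n3

idom(n3) = n2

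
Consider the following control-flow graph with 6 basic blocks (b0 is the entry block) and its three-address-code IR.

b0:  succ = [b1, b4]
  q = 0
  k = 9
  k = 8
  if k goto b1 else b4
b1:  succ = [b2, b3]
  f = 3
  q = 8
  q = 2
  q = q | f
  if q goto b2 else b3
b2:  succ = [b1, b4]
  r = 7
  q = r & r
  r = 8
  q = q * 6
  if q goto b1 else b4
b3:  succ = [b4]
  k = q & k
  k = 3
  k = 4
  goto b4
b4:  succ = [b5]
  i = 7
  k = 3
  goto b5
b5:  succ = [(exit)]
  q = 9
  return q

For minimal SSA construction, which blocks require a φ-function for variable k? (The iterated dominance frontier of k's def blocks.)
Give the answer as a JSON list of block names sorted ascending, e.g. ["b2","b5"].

Answer: ["b4"]

Working:
idom tree: b1←b0 b2←b1 b3←b1 b4←b0 b5←b4
Dom at joins:
  b1: preds {b0,b2}: {b0} ∩ {b0,b1,b2} = {b0}; idom=b0
  b4: preds {b0,b2,b3}: {b0} ∩ {b0,b1,b2} ∩ {b0,b1,b3} = {b0}; idom=b0

DF walk-up:
  b1←b0: walk · to b0
  b1←b2: walk b2→b1 to b0
  b4←b0: walk · to b0
  b4←b2: walk b2→b1 to b0
  b4←b3: walk b3→b1 to b0
  b0 → ∅
  b1 → {b1,b4}
  b2 → {b1,b4}
  b3 → {b4}
  b4 → ∅
  b5 → ∅

φ for k: defs {b0,b3,b4}
  DF⁺ = {b4}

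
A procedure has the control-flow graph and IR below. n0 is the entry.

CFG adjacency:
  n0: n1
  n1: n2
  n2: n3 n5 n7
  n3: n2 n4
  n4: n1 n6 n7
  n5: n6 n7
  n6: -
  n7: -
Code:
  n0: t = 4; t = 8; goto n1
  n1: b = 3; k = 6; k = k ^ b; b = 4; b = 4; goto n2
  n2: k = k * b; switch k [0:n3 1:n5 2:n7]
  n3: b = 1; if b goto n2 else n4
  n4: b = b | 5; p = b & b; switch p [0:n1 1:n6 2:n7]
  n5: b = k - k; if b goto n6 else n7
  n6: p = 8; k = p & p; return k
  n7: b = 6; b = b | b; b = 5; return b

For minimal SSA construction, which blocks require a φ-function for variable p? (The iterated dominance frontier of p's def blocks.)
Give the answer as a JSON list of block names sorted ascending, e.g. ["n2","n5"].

idom tree: n1←n0 n2←n1 n3←n2 n4←n3 n5←n2 n6←n2 n7←n2
Join-block Dom:
  n1: preds {n0,n4}: {n0} ∩ {n0,n1,n2,n3,n4} = {n0}; idom=n0
  n2: preds {n1,n3}: {n0,n1} ∩ {n0,n1,n2,n3} = {n0,n1}; idom=n1
  n6: preds {n4,n5}: {n0,n1,n2,n3,n4} ∩ {n0,n1,n2,n5} = {n0,n1,n2}; idom=n2
  n7: preds {n2,n4,n5}: {n0,n1,n2} ∩ {n0,n1,n2,n3,n4} ∩ {n0,n1,n2,n5} = {n0,n1,n2}; idom=n2

DF walk-up:
  n1←n0: walk · to n0
  n1←n4: walk n4→n3→n2→n1 to n0
  n2←n1: walk · to n1
  n2←n3: walk n3→n2 to n1
  n6←n4: walk n4→n3 to n2
  n6←n5: walk n5 to n2
  n7←n2: walk · to n2
  n7←n4: walk n4→n3 to n2
  n7←n5: walk n5 to n2
  DF(n0)=∅
  DF(n1)={n1}
  DF(n2)={n1,n2}
  DF(n3)={n1,n2,n6,n7}
  DF(n4)={n1,n6,n7}
  DF(n5)={n6,n7}
  DF(n6)=∅
  DF(n7)=∅

φ for p: defs {n4,n6}
  DF⁺ = {n1,n6,n7}

Answer: ["n1", "n6", "n7"]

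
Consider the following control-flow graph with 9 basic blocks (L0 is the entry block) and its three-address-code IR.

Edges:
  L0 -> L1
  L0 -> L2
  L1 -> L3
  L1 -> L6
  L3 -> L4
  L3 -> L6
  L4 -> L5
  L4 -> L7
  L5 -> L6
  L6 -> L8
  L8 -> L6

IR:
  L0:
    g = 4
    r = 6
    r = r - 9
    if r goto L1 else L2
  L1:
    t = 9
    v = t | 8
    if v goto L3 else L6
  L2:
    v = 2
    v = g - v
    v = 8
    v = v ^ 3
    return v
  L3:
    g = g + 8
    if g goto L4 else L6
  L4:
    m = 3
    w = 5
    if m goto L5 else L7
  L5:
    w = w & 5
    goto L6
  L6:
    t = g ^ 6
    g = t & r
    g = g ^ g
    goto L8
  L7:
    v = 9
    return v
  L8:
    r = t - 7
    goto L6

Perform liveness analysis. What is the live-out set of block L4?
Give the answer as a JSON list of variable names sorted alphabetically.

Per-block:
  L0: {g,r} / ∅
  L1: {t,v} / ∅
  L2: {v} / {g}
  L3: {g} / {g}
  L4: {m,w} / ∅
  L5: {w} / {w}
  L6: {g,t} / {g,r}
  L7: {v} / ∅
  L8: {r} / {t}

Backward fixpoint:
  L0: in=∅ out={g,r}
  L1: in={g,r} out={g,r}
  L2: in={g} out=∅
  L3: in={g,r} out={g,r}
  L4: in={g,r} out={g,r,w}
  L5: in={g,r,w} out={g,r}
  L6: in={g,r} out={g,t}
  L7: in=∅ out=∅
  L8: in={g,t} out={g,r}

live-out(L4) = ["g", "r", "w"]

Answer: ["g", "r", "w"]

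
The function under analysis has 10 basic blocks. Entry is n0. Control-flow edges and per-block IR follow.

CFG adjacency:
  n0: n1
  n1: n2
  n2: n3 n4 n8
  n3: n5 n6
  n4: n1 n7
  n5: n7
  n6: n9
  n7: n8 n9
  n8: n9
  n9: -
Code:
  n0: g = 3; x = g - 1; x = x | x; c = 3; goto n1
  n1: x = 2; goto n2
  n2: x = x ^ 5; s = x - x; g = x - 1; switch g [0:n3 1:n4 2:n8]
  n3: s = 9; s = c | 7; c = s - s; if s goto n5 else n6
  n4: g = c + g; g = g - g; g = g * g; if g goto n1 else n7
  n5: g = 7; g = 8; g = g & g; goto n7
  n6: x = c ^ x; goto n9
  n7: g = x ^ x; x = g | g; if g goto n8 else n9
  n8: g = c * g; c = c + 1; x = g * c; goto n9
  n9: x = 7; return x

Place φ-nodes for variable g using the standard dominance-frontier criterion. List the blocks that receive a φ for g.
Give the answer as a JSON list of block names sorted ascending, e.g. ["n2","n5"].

Answer: ["n1", "n7", "n8", "n9"]

Analysis:
idom tree: n1←n0 n2←n1 n3←n2 n4←n2 n5←n3 n6←n3 n7←n2 n8←n2 n9←n2
Dom∩ at merges:
  n1: preds {n0,n4}: {n0} ∩ {n0,n1,n2,n4} = {n0}; idom=n0
  n7: preds {n4,n5}: {n0,n1,n2,n4} ∩ {n0,n1,n2,n3,n5} = {n0,n1,n2}; idom=n2
  n8: preds {n2,n7}: {n0,n1,n2} ∩ {n0,n1,n2,n7} = {n0,n1,n2}; idom=n2
  n9: preds {n6,n7,n8}: {n0,n1,n2,n3,n6} ∩ {n0,n1,n2,n7} ∩ {n0,n1,n2,n8} = {n0,n1,n2}; idom=n2

DF derivation:
  join n1 pred n0: · stop@n0
  join n1 pred n4: n4→n2→n1 stop@n0
  join n7 pred n4: n4 stop@n2
  join n7 pred n5: n5→n3 stop@n2
  join n8 pred n2: · stop@n2
  join n8 pred n7: n7 stop@n2
  join n9 pred n6: n6→n3 stop@n2
  join n9 pred n7: n7 stop@n2
  join n9 pred n8: n8 stop@n2
  n0: DF=∅
  n1: DF={n1}
  n2: DF={n1}
  n3: DF={n7,n9}
  n4: DF={n1,n7}
  n5: DF={n7}
  n6: DF={n9}
  n7: DF={n8,n9}
  n8: DF={n9}
  n9: DF=∅

φ for g: defs {n0,n2,n4,n5,n7,n8}
  DF⁺ = {n1,n7,n8,n9}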